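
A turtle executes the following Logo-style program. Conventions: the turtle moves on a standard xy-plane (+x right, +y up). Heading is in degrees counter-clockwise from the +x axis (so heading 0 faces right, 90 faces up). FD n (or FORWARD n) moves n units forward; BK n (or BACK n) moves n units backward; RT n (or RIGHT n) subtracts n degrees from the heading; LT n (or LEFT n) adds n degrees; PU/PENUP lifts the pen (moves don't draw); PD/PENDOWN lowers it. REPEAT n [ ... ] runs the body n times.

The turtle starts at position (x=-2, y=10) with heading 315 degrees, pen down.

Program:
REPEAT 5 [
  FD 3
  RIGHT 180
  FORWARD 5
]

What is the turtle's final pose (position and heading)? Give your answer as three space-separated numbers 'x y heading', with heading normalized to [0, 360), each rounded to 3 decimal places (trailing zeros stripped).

Answer: -3.414 11.414 135

Derivation:
Executing turtle program step by step:
Start: pos=(-2,10), heading=315, pen down
REPEAT 5 [
  -- iteration 1/5 --
  FD 3: (-2,10) -> (0.121,7.879) [heading=315, draw]
  RT 180: heading 315 -> 135
  FD 5: (0.121,7.879) -> (-3.414,11.414) [heading=135, draw]
  -- iteration 2/5 --
  FD 3: (-3.414,11.414) -> (-5.536,13.536) [heading=135, draw]
  RT 180: heading 135 -> 315
  FD 5: (-5.536,13.536) -> (-2,10) [heading=315, draw]
  -- iteration 3/5 --
  FD 3: (-2,10) -> (0.121,7.879) [heading=315, draw]
  RT 180: heading 315 -> 135
  FD 5: (0.121,7.879) -> (-3.414,11.414) [heading=135, draw]
  -- iteration 4/5 --
  FD 3: (-3.414,11.414) -> (-5.536,13.536) [heading=135, draw]
  RT 180: heading 135 -> 315
  FD 5: (-5.536,13.536) -> (-2,10) [heading=315, draw]
  -- iteration 5/5 --
  FD 3: (-2,10) -> (0.121,7.879) [heading=315, draw]
  RT 180: heading 315 -> 135
  FD 5: (0.121,7.879) -> (-3.414,11.414) [heading=135, draw]
]
Final: pos=(-3.414,11.414), heading=135, 10 segment(s) drawn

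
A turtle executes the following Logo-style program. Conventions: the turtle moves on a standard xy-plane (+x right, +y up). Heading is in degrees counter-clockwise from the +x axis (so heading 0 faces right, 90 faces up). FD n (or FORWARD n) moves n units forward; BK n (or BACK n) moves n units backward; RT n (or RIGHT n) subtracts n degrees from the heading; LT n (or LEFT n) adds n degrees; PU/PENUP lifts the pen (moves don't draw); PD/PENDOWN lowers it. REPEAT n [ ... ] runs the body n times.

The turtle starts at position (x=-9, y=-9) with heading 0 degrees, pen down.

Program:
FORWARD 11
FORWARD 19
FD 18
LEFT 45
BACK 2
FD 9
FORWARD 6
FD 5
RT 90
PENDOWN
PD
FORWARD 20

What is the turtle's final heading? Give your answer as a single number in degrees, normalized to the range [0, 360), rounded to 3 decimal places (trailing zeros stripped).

Answer: 315

Derivation:
Executing turtle program step by step:
Start: pos=(-9,-9), heading=0, pen down
FD 11: (-9,-9) -> (2,-9) [heading=0, draw]
FD 19: (2,-9) -> (21,-9) [heading=0, draw]
FD 18: (21,-9) -> (39,-9) [heading=0, draw]
LT 45: heading 0 -> 45
BK 2: (39,-9) -> (37.586,-10.414) [heading=45, draw]
FD 9: (37.586,-10.414) -> (43.95,-4.05) [heading=45, draw]
FD 6: (43.95,-4.05) -> (48.192,0.192) [heading=45, draw]
FD 5: (48.192,0.192) -> (51.728,3.728) [heading=45, draw]
RT 90: heading 45 -> 315
PD: pen down
PD: pen down
FD 20: (51.728,3.728) -> (65.87,-10.414) [heading=315, draw]
Final: pos=(65.87,-10.414), heading=315, 8 segment(s) drawn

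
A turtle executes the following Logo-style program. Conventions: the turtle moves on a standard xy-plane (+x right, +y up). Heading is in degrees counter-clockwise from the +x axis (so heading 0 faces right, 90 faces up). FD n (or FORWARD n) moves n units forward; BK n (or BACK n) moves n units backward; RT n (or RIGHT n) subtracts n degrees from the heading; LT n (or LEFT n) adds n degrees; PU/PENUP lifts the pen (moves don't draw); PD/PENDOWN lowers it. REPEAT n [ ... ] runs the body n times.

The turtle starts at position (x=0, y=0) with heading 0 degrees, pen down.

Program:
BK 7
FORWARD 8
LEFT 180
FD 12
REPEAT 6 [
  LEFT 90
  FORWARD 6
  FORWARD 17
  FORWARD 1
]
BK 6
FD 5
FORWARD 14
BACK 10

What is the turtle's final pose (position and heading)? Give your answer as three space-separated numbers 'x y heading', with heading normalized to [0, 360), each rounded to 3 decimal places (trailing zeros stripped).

Executing turtle program step by step:
Start: pos=(0,0), heading=0, pen down
BK 7: (0,0) -> (-7,0) [heading=0, draw]
FD 8: (-7,0) -> (1,0) [heading=0, draw]
LT 180: heading 0 -> 180
FD 12: (1,0) -> (-11,0) [heading=180, draw]
REPEAT 6 [
  -- iteration 1/6 --
  LT 90: heading 180 -> 270
  FD 6: (-11,0) -> (-11,-6) [heading=270, draw]
  FD 17: (-11,-6) -> (-11,-23) [heading=270, draw]
  FD 1: (-11,-23) -> (-11,-24) [heading=270, draw]
  -- iteration 2/6 --
  LT 90: heading 270 -> 0
  FD 6: (-11,-24) -> (-5,-24) [heading=0, draw]
  FD 17: (-5,-24) -> (12,-24) [heading=0, draw]
  FD 1: (12,-24) -> (13,-24) [heading=0, draw]
  -- iteration 3/6 --
  LT 90: heading 0 -> 90
  FD 6: (13,-24) -> (13,-18) [heading=90, draw]
  FD 17: (13,-18) -> (13,-1) [heading=90, draw]
  FD 1: (13,-1) -> (13,0) [heading=90, draw]
  -- iteration 4/6 --
  LT 90: heading 90 -> 180
  FD 6: (13,0) -> (7,0) [heading=180, draw]
  FD 17: (7,0) -> (-10,0) [heading=180, draw]
  FD 1: (-10,0) -> (-11,0) [heading=180, draw]
  -- iteration 5/6 --
  LT 90: heading 180 -> 270
  FD 6: (-11,0) -> (-11,-6) [heading=270, draw]
  FD 17: (-11,-6) -> (-11,-23) [heading=270, draw]
  FD 1: (-11,-23) -> (-11,-24) [heading=270, draw]
  -- iteration 6/6 --
  LT 90: heading 270 -> 0
  FD 6: (-11,-24) -> (-5,-24) [heading=0, draw]
  FD 17: (-5,-24) -> (12,-24) [heading=0, draw]
  FD 1: (12,-24) -> (13,-24) [heading=0, draw]
]
BK 6: (13,-24) -> (7,-24) [heading=0, draw]
FD 5: (7,-24) -> (12,-24) [heading=0, draw]
FD 14: (12,-24) -> (26,-24) [heading=0, draw]
BK 10: (26,-24) -> (16,-24) [heading=0, draw]
Final: pos=(16,-24), heading=0, 25 segment(s) drawn

Answer: 16 -24 0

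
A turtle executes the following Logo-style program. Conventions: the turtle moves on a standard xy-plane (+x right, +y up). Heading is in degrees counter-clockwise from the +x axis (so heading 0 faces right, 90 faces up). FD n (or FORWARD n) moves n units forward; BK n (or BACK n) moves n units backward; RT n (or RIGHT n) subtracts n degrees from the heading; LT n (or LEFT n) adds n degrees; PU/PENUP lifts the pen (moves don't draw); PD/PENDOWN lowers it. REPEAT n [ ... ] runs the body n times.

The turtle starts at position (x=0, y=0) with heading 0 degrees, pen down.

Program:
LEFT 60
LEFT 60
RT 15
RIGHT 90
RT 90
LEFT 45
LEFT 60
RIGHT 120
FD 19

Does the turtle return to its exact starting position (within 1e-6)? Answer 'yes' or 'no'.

Answer: no

Derivation:
Executing turtle program step by step:
Start: pos=(0,0), heading=0, pen down
LT 60: heading 0 -> 60
LT 60: heading 60 -> 120
RT 15: heading 120 -> 105
RT 90: heading 105 -> 15
RT 90: heading 15 -> 285
LT 45: heading 285 -> 330
LT 60: heading 330 -> 30
RT 120: heading 30 -> 270
FD 19: (0,0) -> (0,-19) [heading=270, draw]
Final: pos=(0,-19), heading=270, 1 segment(s) drawn

Start position: (0, 0)
Final position: (0, -19)
Distance = 19; >= 1e-6 -> NOT closed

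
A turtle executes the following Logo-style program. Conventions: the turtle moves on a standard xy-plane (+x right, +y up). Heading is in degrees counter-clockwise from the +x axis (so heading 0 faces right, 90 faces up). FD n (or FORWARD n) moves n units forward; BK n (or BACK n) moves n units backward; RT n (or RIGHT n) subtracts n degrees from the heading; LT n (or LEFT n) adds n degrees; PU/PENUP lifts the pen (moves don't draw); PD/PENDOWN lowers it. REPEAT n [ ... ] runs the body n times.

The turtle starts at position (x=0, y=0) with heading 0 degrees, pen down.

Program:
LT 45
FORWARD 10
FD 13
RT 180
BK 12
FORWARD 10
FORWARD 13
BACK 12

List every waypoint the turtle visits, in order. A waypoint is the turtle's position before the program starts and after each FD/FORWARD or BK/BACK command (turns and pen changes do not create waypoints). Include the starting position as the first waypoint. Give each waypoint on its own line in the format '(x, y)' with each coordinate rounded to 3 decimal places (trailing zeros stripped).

Executing turtle program step by step:
Start: pos=(0,0), heading=0, pen down
LT 45: heading 0 -> 45
FD 10: (0,0) -> (7.071,7.071) [heading=45, draw]
FD 13: (7.071,7.071) -> (16.263,16.263) [heading=45, draw]
RT 180: heading 45 -> 225
BK 12: (16.263,16.263) -> (24.749,24.749) [heading=225, draw]
FD 10: (24.749,24.749) -> (17.678,17.678) [heading=225, draw]
FD 13: (17.678,17.678) -> (8.485,8.485) [heading=225, draw]
BK 12: (8.485,8.485) -> (16.971,16.971) [heading=225, draw]
Final: pos=(16.971,16.971), heading=225, 6 segment(s) drawn
Waypoints (7 total):
(0, 0)
(7.071, 7.071)
(16.263, 16.263)
(24.749, 24.749)
(17.678, 17.678)
(8.485, 8.485)
(16.971, 16.971)

Answer: (0, 0)
(7.071, 7.071)
(16.263, 16.263)
(24.749, 24.749)
(17.678, 17.678)
(8.485, 8.485)
(16.971, 16.971)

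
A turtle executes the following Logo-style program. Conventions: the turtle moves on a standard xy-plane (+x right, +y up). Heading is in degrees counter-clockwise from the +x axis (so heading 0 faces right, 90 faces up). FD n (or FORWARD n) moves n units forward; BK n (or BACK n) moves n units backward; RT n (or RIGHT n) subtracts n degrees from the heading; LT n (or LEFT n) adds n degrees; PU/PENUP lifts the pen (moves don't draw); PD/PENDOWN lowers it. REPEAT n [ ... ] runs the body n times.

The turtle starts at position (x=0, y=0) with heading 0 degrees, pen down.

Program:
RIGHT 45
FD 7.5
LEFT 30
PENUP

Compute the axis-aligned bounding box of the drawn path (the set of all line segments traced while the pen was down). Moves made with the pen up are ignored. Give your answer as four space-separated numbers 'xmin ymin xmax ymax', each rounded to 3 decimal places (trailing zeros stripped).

Answer: 0 -5.303 5.303 0

Derivation:
Executing turtle program step by step:
Start: pos=(0,0), heading=0, pen down
RT 45: heading 0 -> 315
FD 7.5: (0,0) -> (5.303,-5.303) [heading=315, draw]
LT 30: heading 315 -> 345
PU: pen up
Final: pos=(5.303,-5.303), heading=345, 1 segment(s) drawn

Segment endpoints: x in {0, 5.303}, y in {-5.303, 0}
xmin=0, ymin=-5.303, xmax=5.303, ymax=0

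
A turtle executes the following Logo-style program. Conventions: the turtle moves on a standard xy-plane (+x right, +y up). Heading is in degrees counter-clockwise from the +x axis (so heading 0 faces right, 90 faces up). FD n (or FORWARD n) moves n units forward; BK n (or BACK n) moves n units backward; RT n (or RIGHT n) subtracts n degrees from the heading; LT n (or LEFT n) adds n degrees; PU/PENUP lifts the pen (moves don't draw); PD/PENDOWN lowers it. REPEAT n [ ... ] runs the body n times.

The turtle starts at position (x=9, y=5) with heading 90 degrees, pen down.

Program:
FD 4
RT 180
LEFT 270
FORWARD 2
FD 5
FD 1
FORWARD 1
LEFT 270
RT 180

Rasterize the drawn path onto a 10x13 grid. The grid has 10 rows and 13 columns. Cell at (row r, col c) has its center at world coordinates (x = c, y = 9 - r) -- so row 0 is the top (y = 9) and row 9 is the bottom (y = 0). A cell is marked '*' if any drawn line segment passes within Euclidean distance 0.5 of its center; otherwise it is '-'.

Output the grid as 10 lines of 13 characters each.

Segment 0: (9,5) -> (9,9)
Segment 1: (9,9) -> (7,9)
Segment 2: (7,9) -> (2,9)
Segment 3: (2,9) -> (1,9)
Segment 4: (1,9) -> (0,9)

Answer: **********---
---------*---
---------*---
---------*---
---------*---
-------------
-------------
-------------
-------------
-------------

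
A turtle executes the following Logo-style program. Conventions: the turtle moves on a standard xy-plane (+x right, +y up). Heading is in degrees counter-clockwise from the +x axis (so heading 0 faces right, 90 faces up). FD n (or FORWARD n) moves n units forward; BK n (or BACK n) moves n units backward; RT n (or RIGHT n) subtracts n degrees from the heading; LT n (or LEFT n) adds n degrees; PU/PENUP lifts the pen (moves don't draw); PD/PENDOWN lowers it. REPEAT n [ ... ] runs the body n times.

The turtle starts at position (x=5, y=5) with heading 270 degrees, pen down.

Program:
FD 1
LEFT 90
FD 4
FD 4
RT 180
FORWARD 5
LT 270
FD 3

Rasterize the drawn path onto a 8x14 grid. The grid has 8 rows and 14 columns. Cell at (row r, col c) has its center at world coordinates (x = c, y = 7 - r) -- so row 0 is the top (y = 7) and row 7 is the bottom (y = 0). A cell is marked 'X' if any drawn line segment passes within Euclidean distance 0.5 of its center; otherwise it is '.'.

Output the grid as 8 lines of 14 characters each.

Answer: ........X.....
........X.....
.....X..X.....
.....XXXXXXXXX
..............
..............
..............
..............

Derivation:
Segment 0: (5,5) -> (5,4)
Segment 1: (5,4) -> (9,4)
Segment 2: (9,4) -> (13,4)
Segment 3: (13,4) -> (8,4)
Segment 4: (8,4) -> (8,7)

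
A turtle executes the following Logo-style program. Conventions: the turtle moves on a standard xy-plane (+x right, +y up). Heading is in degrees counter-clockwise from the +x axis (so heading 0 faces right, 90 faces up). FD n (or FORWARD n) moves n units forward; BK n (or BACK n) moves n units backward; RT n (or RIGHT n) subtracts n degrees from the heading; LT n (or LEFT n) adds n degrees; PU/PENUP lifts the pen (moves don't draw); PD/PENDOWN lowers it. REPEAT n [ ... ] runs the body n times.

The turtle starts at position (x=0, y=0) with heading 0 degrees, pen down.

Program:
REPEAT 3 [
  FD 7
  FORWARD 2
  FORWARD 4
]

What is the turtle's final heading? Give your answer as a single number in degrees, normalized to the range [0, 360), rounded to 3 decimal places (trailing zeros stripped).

Executing turtle program step by step:
Start: pos=(0,0), heading=0, pen down
REPEAT 3 [
  -- iteration 1/3 --
  FD 7: (0,0) -> (7,0) [heading=0, draw]
  FD 2: (7,0) -> (9,0) [heading=0, draw]
  FD 4: (9,0) -> (13,0) [heading=0, draw]
  -- iteration 2/3 --
  FD 7: (13,0) -> (20,0) [heading=0, draw]
  FD 2: (20,0) -> (22,0) [heading=0, draw]
  FD 4: (22,0) -> (26,0) [heading=0, draw]
  -- iteration 3/3 --
  FD 7: (26,0) -> (33,0) [heading=0, draw]
  FD 2: (33,0) -> (35,0) [heading=0, draw]
  FD 4: (35,0) -> (39,0) [heading=0, draw]
]
Final: pos=(39,0), heading=0, 9 segment(s) drawn

Answer: 0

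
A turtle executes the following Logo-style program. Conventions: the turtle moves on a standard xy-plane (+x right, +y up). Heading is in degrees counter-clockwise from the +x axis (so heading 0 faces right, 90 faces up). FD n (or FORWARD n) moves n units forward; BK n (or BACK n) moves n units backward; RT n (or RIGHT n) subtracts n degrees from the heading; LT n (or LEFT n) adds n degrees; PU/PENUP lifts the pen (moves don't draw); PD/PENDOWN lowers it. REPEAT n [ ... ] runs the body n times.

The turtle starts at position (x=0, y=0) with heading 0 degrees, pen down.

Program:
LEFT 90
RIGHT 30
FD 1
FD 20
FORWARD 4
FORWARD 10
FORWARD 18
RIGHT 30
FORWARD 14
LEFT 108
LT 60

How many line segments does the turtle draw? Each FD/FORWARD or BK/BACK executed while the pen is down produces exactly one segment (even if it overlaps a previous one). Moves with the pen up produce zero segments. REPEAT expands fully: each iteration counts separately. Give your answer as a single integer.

Executing turtle program step by step:
Start: pos=(0,0), heading=0, pen down
LT 90: heading 0 -> 90
RT 30: heading 90 -> 60
FD 1: (0,0) -> (0.5,0.866) [heading=60, draw]
FD 20: (0.5,0.866) -> (10.5,18.187) [heading=60, draw]
FD 4: (10.5,18.187) -> (12.5,21.651) [heading=60, draw]
FD 10: (12.5,21.651) -> (17.5,30.311) [heading=60, draw]
FD 18: (17.5,30.311) -> (26.5,45.899) [heading=60, draw]
RT 30: heading 60 -> 30
FD 14: (26.5,45.899) -> (38.624,52.899) [heading=30, draw]
LT 108: heading 30 -> 138
LT 60: heading 138 -> 198
Final: pos=(38.624,52.899), heading=198, 6 segment(s) drawn
Segments drawn: 6

Answer: 6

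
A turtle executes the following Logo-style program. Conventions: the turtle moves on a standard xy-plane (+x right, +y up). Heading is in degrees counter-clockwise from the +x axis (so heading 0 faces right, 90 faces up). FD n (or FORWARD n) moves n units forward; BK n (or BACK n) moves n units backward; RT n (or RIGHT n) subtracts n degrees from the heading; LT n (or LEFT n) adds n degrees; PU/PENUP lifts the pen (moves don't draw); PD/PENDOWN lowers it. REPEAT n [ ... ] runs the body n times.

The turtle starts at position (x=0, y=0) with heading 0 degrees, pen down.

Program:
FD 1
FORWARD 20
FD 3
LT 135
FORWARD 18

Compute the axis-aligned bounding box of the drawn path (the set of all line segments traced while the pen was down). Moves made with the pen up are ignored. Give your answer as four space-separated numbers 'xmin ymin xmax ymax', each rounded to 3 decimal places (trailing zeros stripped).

Answer: 0 0 24 12.728

Derivation:
Executing turtle program step by step:
Start: pos=(0,0), heading=0, pen down
FD 1: (0,0) -> (1,0) [heading=0, draw]
FD 20: (1,0) -> (21,0) [heading=0, draw]
FD 3: (21,0) -> (24,0) [heading=0, draw]
LT 135: heading 0 -> 135
FD 18: (24,0) -> (11.272,12.728) [heading=135, draw]
Final: pos=(11.272,12.728), heading=135, 4 segment(s) drawn

Segment endpoints: x in {0, 1, 11.272, 21, 24}, y in {0, 12.728}
xmin=0, ymin=0, xmax=24, ymax=12.728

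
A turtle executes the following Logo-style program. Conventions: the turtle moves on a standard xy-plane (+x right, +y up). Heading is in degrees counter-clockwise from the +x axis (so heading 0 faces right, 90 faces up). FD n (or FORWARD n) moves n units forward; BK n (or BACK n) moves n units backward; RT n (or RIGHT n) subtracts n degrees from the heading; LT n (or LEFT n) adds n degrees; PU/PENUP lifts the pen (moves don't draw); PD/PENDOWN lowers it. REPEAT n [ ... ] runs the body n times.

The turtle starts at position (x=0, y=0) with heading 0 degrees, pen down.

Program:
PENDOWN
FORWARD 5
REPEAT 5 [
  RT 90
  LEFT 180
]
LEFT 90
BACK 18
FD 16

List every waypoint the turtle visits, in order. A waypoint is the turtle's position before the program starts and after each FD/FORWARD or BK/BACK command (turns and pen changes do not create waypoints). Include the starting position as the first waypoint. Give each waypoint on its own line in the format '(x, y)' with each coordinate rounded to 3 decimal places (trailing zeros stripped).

Executing turtle program step by step:
Start: pos=(0,0), heading=0, pen down
PD: pen down
FD 5: (0,0) -> (5,0) [heading=0, draw]
REPEAT 5 [
  -- iteration 1/5 --
  RT 90: heading 0 -> 270
  LT 180: heading 270 -> 90
  -- iteration 2/5 --
  RT 90: heading 90 -> 0
  LT 180: heading 0 -> 180
  -- iteration 3/5 --
  RT 90: heading 180 -> 90
  LT 180: heading 90 -> 270
  -- iteration 4/5 --
  RT 90: heading 270 -> 180
  LT 180: heading 180 -> 0
  -- iteration 5/5 --
  RT 90: heading 0 -> 270
  LT 180: heading 270 -> 90
]
LT 90: heading 90 -> 180
BK 18: (5,0) -> (23,0) [heading=180, draw]
FD 16: (23,0) -> (7,0) [heading=180, draw]
Final: pos=(7,0), heading=180, 3 segment(s) drawn
Waypoints (4 total):
(0, 0)
(5, 0)
(23, 0)
(7, 0)

Answer: (0, 0)
(5, 0)
(23, 0)
(7, 0)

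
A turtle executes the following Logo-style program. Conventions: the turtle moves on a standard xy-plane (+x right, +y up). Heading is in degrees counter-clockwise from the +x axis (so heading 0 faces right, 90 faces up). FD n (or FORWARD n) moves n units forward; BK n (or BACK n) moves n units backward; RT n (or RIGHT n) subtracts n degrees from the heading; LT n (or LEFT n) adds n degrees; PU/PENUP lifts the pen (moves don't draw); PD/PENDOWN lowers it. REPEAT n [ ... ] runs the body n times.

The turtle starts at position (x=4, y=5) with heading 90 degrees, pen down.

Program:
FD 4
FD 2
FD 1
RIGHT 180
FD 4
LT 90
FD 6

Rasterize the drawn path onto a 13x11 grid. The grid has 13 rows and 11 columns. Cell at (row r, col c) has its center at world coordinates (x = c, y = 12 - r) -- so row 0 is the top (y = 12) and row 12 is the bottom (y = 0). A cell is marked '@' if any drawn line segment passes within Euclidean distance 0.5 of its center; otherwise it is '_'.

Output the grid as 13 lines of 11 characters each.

Answer: ____@______
____@______
____@______
____@______
____@@@@@@@
____@______
____@______
____@______
___________
___________
___________
___________
___________

Derivation:
Segment 0: (4,5) -> (4,9)
Segment 1: (4,9) -> (4,11)
Segment 2: (4,11) -> (4,12)
Segment 3: (4,12) -> (4,8)
Segment 4: (4,8) -> (10,8)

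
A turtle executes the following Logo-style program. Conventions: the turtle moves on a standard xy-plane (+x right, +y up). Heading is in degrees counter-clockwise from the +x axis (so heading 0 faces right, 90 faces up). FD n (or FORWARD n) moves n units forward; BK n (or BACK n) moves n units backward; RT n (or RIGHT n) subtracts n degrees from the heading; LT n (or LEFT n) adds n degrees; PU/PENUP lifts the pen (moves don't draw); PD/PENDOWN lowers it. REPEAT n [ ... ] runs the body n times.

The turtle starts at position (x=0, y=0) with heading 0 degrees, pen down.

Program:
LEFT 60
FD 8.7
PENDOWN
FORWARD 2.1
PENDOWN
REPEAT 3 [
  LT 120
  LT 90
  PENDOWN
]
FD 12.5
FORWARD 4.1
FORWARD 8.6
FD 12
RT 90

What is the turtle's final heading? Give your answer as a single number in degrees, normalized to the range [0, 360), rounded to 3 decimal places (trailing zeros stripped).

Executing turtle program step by step:
Start: pos=(0,0), heading=0, pen down
LT 60: heading 0 -> 60
FD 8.7: (0,0) -> (4.35,7.534) [heading=60, draw]
PD: pen down
FD 2.1: (4.35,7.534) -> (5.4,9.353) [heading=60, draw]
PD: pen down
REPEAT 3 [
  -- iteration 1/3 --
  LT 120: heading 60 -> 180
  LT 90: heading 180 -> 270
  PD: pen down
  -- iteration 2/3 --
  LT 120: heading 270 -> 30
  LT 90: heading 30 -> 120
  PD: pen down
  -- iteration 3/3 --
  LT 120: heading 120 -> 240
  LT 90: heading 240 -> 330
  PD: pen down
]
FD 12.5: (5.4,9.353) -> (16.225,3.103) [heading=330, draw]
FD 4.1: (16.225,3.103) -> (19.776,1.053) [heading=330, draw]
FD 8.6: (19.776,1.053) -> (27.224,-3.247) [heading=330, draw]
FD 12: (27.224,-3.247) -> (37.616,-9.247) [heading=330, draw]
RT 90: heading 330 -> 240
Final: pos=(37.616,-9.247), heading=240, 6 segment(s) drawn

Answer: 240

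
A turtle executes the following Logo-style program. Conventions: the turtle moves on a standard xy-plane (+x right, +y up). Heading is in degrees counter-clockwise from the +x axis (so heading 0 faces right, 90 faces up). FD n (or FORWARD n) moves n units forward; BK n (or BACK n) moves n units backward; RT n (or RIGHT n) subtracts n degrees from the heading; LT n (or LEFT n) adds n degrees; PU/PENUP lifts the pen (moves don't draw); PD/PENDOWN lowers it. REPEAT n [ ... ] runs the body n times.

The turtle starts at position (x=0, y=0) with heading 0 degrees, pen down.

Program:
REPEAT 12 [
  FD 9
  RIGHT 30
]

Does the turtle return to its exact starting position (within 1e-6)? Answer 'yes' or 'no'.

Answer: yes

Derivation:
Executing turtle program step by step:
Start: pos=(0,0), heading=0, pen down
REPEAT 12 [
  -- iteration 1/12 --
  FD 9: (0,0) -> (9,0) [heading=0, draw]
  RT 30: heading 0 -> 330
  -- iteration 2/12 --
  FD 9: (9,0) -> (16.794,-4.5) [heading=330, draw]
  RT 30: heading 330 -> 300
  -- iteration 3/12 --
  FD 9: (16.794,-4.5) -> (21.294,-12.294) [heading=300, draw]
  RT 30: heading 300 -> 270
  -- iteration 4/12 --
  FD 9: (21.294,-12.294) -> (21.294,-21.294) [heading=270, draw]
  RT 30: heading 270 -> 240
  -- iteration 5/12 --
  FD 9: (21.294,-21.294) -> (16.794,-29.088) [heading=240, draw]
  RT 30: heading 240 -> 210
  -- iteration 6/12 --
  FD 9: (16.794,-29.088) -> (9,-33.588) [heading=210, draw]
  RT 30: heading 210 -> 180
  -- iteration 7/12 --
  FD 9: (9,-33.588) -> (0,-33.588) [heading=180, draw]
  RT 30: heading 180 -> 150
  -- iteration 8/12 --
  FD 9: (0,-33.588) -> (-7.794,-29.088) [heading=150, draw]
  RT 30: heading 150 -> 120
  -- iteration 9/12 --
  FD 9: (-7.794,-29.088) -> (-12.294,-21.294) [heading=120, draw]
  RT 30: heading 120 -> 90
  -- iteration 10/12 --
  FD 9: (-12.294,-21.294) -> (-12.294,-12.294) [heading=90, draw]
  RT 30: heading 90 -> 60
  -- iteration 11/12 --
  FD 9: (-12.294,-12.294) -> (-7.794,-4.5) [heading=60, draw]
  RT 30: heading 60 -> 30
  -- iteration 12/12 --
  FD 9: (-7.794,-4.5) -> (0,0) [heading=30, draw]
  RT 30: heading 30 -> 0
]
Final: pos=(0,0), heading=0, 12 segment(s) drawn

Start position: (0, 0)
Final position: (0, 0)
Distance = 0; < 1e-6 -> CLOSED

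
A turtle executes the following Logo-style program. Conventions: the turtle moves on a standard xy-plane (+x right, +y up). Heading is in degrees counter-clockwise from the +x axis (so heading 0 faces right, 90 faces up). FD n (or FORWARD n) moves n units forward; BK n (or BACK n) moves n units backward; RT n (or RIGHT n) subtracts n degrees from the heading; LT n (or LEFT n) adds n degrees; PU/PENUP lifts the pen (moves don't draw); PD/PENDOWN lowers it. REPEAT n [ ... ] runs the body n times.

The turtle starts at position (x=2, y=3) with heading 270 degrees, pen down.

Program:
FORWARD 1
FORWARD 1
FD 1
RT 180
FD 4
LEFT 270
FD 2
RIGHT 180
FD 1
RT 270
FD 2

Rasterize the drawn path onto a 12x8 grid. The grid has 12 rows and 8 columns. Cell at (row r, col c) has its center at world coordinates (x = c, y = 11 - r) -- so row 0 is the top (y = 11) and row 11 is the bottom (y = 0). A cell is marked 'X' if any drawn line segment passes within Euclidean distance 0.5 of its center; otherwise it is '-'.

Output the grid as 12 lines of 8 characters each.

Answer: --------
--------
--------
--------
--------
--------
--------
--XXX---
--XX----
--XX----
--X-----
--X-----

Derivation:
Segment 0: (2,3) -> (2,2)
Segment 1: (2,2) -> (2,1)
Segment 2: (2,1) -> (2,0)
Segment 3: (2,0) -> (2,4)
Segment 4: (2,4) -> (4,4)
Segment 5: (4,4) -> (3,4)
Segment 6: (3,4) -> (3,2)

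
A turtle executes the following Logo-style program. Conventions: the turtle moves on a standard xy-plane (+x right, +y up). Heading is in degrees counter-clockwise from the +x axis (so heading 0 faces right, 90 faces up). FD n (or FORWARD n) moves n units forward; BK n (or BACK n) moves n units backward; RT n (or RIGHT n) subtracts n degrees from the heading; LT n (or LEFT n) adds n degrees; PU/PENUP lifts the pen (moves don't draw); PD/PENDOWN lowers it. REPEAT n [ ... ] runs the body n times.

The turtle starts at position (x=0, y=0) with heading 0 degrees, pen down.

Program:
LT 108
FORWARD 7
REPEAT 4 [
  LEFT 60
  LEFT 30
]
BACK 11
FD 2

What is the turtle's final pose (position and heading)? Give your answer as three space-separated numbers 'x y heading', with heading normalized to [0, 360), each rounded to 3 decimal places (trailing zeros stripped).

Answer: 0.618 -1.902 108

Derivation:
Executing turtle program step by step:
Start: pos=(0,0), heading=0, pen down
LT 108: heading 0 -> 108
FD 7: (0,0) -> (-2.163,6.657) [heading=108, draw]
REPEAT 4 [
  -- iteration 1/4 --
  LT 60: heading 108 -> 168
  LT 30: heading 168 -> 198
  -- iteration 2/4 --
  LT 60: heading 198 -> 258
  LT 30: heading 258 -> 288
  -- iteration 3/4 --
  LT 60: heading 288 -> 348
  LT 30: heading 348 -> 18
  -- iteration 4/4 --
  LT 60: heading 18 -> 78
  LT 30: heading 78 -> 108
]
BK 11: (-2.163,6.657) -> (1.236,-3.804) [heading=108, draw]
FD 2: (1.236,-3.804) -> (0.618,-1.902) [heading=108, draw]
Final: pos=(0.618,-1.902), heading=108, 3 segment(s) drawn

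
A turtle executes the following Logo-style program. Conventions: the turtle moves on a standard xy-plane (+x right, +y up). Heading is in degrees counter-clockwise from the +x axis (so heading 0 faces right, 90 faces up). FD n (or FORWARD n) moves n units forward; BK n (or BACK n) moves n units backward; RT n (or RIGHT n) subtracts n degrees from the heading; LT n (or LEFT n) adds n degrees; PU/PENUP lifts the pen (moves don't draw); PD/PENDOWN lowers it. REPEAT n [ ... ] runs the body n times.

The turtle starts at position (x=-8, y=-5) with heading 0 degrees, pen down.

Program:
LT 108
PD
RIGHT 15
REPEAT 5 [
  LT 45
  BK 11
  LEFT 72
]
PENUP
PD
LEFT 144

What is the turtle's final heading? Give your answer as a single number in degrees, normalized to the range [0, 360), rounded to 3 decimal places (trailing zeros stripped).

Answer: 102

Derivation:
Executing turtle program step by step:
Start: pos=(-8,-5), heading=0, pen down
LT 108: heading 0 -> 108
PD: pen down
RT 15: heading 108 -> 93
REPEAT 5 [
  -- iteration 1/5 --
  LT 45: heading 93 -> 138
  BK 11: (-8,-5) -> (0.175,-12.36) [heading=138, draw]
  LT 72: heading 138 -> 210
  -- iteration 2/5 --
  LT 45: heading 210 -> 255
  BK 11: (0.175,-12.36) -> (3.022,-1.735) [heading=255, draw]
  LT 72: heading 255 -> 327
  -- iteration 3/5 --
  LT 45: heading 327 -> 12
  BK 11: (3.022,-1.735) -> (-7.738,-4.022) [heading=12, draw]
  LT 72: heading 12 -> 84
  -- iteration 4/5 --
  LT 45: heading 84 -> 129
  BK 11: (-7.738,-4.022) -> (-0.815,-12.571) [heading=129, draw]
  LT 72: heading 129 -> 201
  -- iteration 5/5 --
  LT 45: heading 201 -> 246
  BK 11: (-0.815,-12.571) -> (3.659,-2.522) [heading=246, draw]
  LT 72: heading 246 -> 318
]
PU: pen up
PD: pen down
LT 144: heading 318 -> 102
Final: pos=(3.659,-2.522), heading=102, 5 segment(s) drawn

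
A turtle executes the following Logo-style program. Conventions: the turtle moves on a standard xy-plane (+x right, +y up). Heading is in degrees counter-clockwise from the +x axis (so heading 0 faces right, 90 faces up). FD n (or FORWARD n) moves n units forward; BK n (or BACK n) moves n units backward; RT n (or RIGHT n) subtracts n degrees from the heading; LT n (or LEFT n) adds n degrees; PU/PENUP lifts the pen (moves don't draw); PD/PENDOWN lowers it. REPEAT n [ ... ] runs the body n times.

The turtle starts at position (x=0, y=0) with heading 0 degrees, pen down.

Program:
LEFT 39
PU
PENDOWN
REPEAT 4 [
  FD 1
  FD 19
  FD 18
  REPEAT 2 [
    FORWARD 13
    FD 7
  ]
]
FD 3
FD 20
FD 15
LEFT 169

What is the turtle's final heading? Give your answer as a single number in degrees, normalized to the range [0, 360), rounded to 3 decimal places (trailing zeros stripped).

Answer: 208

Derivation:
Executing turtle program step by step:
Start: pos=(0,0), heading=0, pen down
LT 39: heading 0 -> 39
PU: pen up
PD: pen down
REPEAT 4 [
  -- iteration 1/4 --
  FD 1: (0,0) -> (0.777,0.629) [heading=39, draw]
  FD 19: (0.777,0.629) -> (15.543,12.586) [heading=39, draw]
  FD 18: (15.543,12.586) -> (29.532,23.914) [heading=39, draw]
  REPEAT 2 [
    -- iteration 1/2 --
    FD 13: (29.532,23.914) -> (39.634,32.095) [heading=39, draw]
    FD 7: (39.634,32.095) -> (45.074,36.501) [heading=39, draw]
    -- iteration 2/2 --
    FD 13: (45.074,36.501) -> (55.177,44.682) [heading=39, draw]
    FD 7: (55.177,44.682) -> (60.617,49.087) [heading=39, draw]
  ]
  -- iteration 2/4 --
  FD 1: (60.617,49.087) -> (61.395,49.716) [heading=39, draw]
  FD 19: (61.395,49.716) -> (76.16,61.673) [heading=39, draw]
  FD 18: (76.16,61.673) -> (90.149,73.001) [heading=39, draw]
  REPEAT 2 [
    -- iteration 1/2 --
    FD 13: (90.149,73.001) -> (100.252,81.182) [heading=39, draw]
    FD 7: (100.252,81.182) -> (105.692,85.588) [heading=39, draw]
    -- iteration 2/2 --
    FD 13: (105.692,85.588) -> (115.795,93.769) [heading=39, draw]
    FD 7: (115.795,93.769) -> (121.235,98.174) [heading=39, draw]
  ]
  -- iteration 3/4 --
  FD 1: (121.235,98.174) -> (122.012,98.803) [heading=39, draw]
  FD 19: (122.012,98.803) -> (136.778,110.76) [heading=39, draw]
  FD 18: (136.778,110.76) -> (150.766,122.088) [heading=39, draw]
  REPEAT 2 [
    -- iteration 1/2 --
    FD 13: (150.766,122.088) -> (160.869,130.269) [heading=39, draw]
    FD 7: (160.869,130.269) -> (166.309,134.675) [heading=39, draw]
    -- iteration 2/2 --
    FD 13: (166.309,134.675) -> (176.412,142.856) [heading=39, draw]
    FD 7: (176.412,142.856) -> (181.852,147.261) [heading=39, draw]
  ]
  -- iteration 4/4 --
  FD 1: (181.852,147.261) -> (182.629,147.89) [heading=39, draw]
  FD 19: (182.629,147.89) -> (197.395,159.847) [heading=39, draw]
  FD 18: (197.395,159.847) -> (211.384,171.175) [heading=39, draw]
  REPEAT 2 [
    -- iteration 1/2 --
    FD 13: (211.384,171.175) -> (221.487,179.356) [heading=39, draw]
    FD 7: (221.487,179.356) -> (226.927,183.762) [heading=39, draw]
    -- iteration 2/2 --
    FD 13: (226.927,183.762) -> (237.03,191.943) [heading=39, draw]
    FD 7: (237.03,191.943) -> (242.47,196.348) [heading=39, draw]
  ]
]
FD 3: (242.47,196.348) -> (244.801,198.236) [heading=39, draw]
FD 20: (244.801,198.236) -> (260.344,210.822) [heading=39, draw]
FD 15: (260.344,210.822) -> (272.001,220.262) [heading=39, draw]
LT 169: heading 39 -> 208
Final: pos=(272.001,220.262), heading=208, 31 segment(s) drawn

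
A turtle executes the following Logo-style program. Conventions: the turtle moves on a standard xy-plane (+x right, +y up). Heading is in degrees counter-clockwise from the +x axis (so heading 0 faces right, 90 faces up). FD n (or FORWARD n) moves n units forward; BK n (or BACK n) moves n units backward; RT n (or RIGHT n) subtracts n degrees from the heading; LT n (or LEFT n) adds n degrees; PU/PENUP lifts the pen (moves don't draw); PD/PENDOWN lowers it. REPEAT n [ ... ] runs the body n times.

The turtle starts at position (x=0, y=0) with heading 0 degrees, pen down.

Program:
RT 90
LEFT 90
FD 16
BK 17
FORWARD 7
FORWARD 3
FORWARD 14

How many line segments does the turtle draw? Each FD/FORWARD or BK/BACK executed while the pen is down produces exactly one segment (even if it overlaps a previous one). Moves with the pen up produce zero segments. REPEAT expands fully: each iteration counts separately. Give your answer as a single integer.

Executing turtle program step by step:
Start: pos=(0,0), heading=0, pen down
RT 90: heading 0 -> 270
LT 90: heading 270 -> 0
FD 16: (0,0) -> (16,0) [heading=0, draw]
BK 17: (16,0) -> (-1,0) [heading=0, draw]
FD 7: (-1,0) -> (6,0) [heading=0, draw]
FD 3: (6,0) -> (9,0) [heading=0, draw]
FD 14: (9,0) -> (23,0) [heading=0, draw]
Final: pos=(23,0), heading=0, 5 segment(s) drawn
Segments drawn: 5

Answer: 5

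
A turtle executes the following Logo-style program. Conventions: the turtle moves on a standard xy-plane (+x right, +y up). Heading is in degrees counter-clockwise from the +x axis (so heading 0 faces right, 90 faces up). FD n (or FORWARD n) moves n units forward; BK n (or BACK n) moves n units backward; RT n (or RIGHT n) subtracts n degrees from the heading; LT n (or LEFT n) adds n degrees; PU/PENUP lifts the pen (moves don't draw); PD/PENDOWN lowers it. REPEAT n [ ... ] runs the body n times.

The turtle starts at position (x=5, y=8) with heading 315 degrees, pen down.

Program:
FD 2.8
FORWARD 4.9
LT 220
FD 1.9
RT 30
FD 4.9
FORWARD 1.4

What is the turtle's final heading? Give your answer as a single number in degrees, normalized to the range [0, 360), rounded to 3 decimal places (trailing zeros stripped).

Executing turtle program step by step:
Start: pos=(5,8), heading=315, pen down
FD 2.8: (5,8) -> (6.98,6.02) [heading=315, draw]
FD 4.9: (6.98,6.02) -> (10.445,2.555) [heading=315, draw]
LT 220: heading 315 -> 175
FD 1.9: (10.445,2.555) -> (8.552,2.721) [heading=175, draw]
RT 30: heading 175 -> 145
FD 4.9: (8.552,2.721) -> (4.538,5.531) [heading=145, draw]
FD 1.4: (4.538,5.531) -> (3.391,6.334) [heading=145, draw]
Final: pos=(3.391,6.334), heading=145, 5 segment(s) drawn

Answer: 145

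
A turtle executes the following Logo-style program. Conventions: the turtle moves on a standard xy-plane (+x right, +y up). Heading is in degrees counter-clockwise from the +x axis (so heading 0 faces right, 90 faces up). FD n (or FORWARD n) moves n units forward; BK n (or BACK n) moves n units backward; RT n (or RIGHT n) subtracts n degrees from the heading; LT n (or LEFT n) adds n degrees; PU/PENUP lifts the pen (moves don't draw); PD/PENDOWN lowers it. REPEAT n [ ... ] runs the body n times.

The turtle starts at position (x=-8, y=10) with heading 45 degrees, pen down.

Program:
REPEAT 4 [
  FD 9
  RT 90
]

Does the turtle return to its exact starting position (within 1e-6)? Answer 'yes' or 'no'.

Answer: yes

Derivation:
Executing turtle program step by step:
Start: pos=(-8,10), heading=45, pen down
REPEAT 4 [
  -- iteration 1/4 --
  FD 9: (-8,10) -> (-1.636,16.364) [heading=45, draw]
  RT 90: heading 45 -> 315
  -- iteration 2/4 --
  FD 9: (-1.636,16.364) -> (4.728,10) [heading=315, draw]
  RT 90: heading 315 -> 225
  -- iteration 3/4 --
  FD 9: (4.728,10) -> (-1.636,3.636) [heading=225, draw]
  RT 90: heading 225 -> 135
  -- iteration 4/4 --
  FD 9: (-1.636,3.636) -> (-8,10) [heading=135, draw]
  RT 90: heading 135 -> 45
]
Final: pos=(-8,10), heading=45, 4 segment(s) drawn

Start position: (-8, 10)
Final position: (-8, 10)
Distance = 0; < 1e-6 -> CLOSED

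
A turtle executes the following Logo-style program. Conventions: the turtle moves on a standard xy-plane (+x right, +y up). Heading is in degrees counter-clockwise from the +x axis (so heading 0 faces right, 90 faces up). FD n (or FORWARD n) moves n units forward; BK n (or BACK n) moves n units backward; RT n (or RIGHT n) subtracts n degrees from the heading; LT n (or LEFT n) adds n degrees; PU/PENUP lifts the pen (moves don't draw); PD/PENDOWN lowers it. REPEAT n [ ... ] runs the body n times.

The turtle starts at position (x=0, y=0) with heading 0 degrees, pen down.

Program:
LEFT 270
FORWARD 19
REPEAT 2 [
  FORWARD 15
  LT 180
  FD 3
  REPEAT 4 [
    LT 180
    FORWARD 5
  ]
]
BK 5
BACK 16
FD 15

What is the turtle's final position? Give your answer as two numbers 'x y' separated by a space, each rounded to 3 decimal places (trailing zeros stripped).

Answer: 0 -13

Derivation:
Executing turtle program step by step:
Start: pos=(0,0), heading=0, pen down
LT 270: heading 0 -> 270
FD 19: (0,0) -> (0,-19) [heading=270, draw]
REPEAT 2 [
  -- iteration 1/2 --
  FD 15: (0,-19) -> (0,-34) [heading=270, draw]
  LT 180: heading 270 -> 90
  FD 3: (0,-34) -> (0,-31) [heading=90, draw]
  REPEAT 4 [
    -- iteration 1/4 --
    LT 180: heading 90 -> 270
    FD 5: (0,-31) -> (0,-36) [heading=270, draw]
    -- iteration 2/4 --
    LT 180: heading 270 -> 90
    FD 5: (0,-36) -> (0,-31) [heading=90, draw]
    -- iteration 3/4 --
    LT 180: heading 90 -> 270
    FD 5: (0,-31) -> (0,-36) [heading=270, draw]
    -- iteration 4/4 --
    LT 180: heading 270 -> 90
    FD 5: (0,-36) -> (0,-31) [heading=90, draw]
  ]
  -- iteration 2/2 --
  FD 15: (0,-31) -> (0,-16) [heading=90, draw]
  LT 180: heading 90 -> 270
  FD 3: (0,-16) -> (0,-19) [heading=270, draw]
  REPEAT 4 [
    -- iteration 1/4 --
    LT 180: heading 270 -> 90
    FD 5: (0,-19) -> (0,-14) [heading=90, draw]
    -- iteration 2/4 --
    LT 180: heading 90 -> 270
    FD 5: (0,-14) -> (0,-19) [heading=270, draw]
    -- iteration 3/4 --
    LT 180: heading 270 -> 90
    FD 5: (0,-19) -> (0,-14) [heading=90, draw]
    -- iteration 4/4 --
    LT 180: heading 90 -> 270
    FD 5: (0,-14) -> (0,-19) [heading=270, draw]
  ]
]
BK 5: (0,-19) -> (0,-14) [heading=270, draw]
BK 16: (0,-14) -> (0,2) [heading=270, draw]
FD 15: (0,2) -> (0,-13) [heading=270, draw]
Final: pos=(0,-13), heading=270, 16 segment(s) drawn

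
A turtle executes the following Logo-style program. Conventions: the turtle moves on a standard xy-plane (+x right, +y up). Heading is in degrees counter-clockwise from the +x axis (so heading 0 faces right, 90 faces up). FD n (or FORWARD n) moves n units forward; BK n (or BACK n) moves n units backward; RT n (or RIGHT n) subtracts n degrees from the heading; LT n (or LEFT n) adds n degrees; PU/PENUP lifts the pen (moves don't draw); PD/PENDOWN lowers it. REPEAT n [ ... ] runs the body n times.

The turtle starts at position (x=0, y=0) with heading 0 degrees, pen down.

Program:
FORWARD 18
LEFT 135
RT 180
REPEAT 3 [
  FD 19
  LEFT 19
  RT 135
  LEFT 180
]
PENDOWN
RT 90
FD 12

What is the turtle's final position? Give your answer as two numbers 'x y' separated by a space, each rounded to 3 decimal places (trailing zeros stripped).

Executing turtle program step by step:
Start: pos=(0,0), heading=0, pen down
FD 18: (0,0) -> (18,0) [heading=0, draw]
LT 135: heading 0 -> 135
RT 180: heading 135 -> 315
REPEAT 3 [
  -- iteration 1/3 --
  FD 19: (18,0) -> (31.435,-13.435) [heading=315, draw]
  LT 19: heading 315 -> 334
  RT 135: heading 334 -> 199
  LT 180: heading 199 -> 19
  -- iteration 2/3 --
  FD 19: (31.435,-13.435) -> (49.4,-7.249) [heading=19, draw]
  LT 19: heading 19 -> 38
  RT 135: heading 38 -> 263
  LT 180: heading 263 -> 83
  -- iteration 3/3 --
  FD 19: (49.4,-7.249) -> (51.715,11.609) [heading=83, draw]
  LT 19: heading 83 -> 102
  RT 135: heading 102 -> 327
  LT 180: heading 327 -> 147
]
PD: pen down
RT 90: heading 147 -> 57
FD 12: (51.715,11.609) -> (58.251,21.673) [heading=57, draw]
Final: pos=(58.251,21.673), heading=57, 5 segment(s) drawn

Answer: 58.251 21.673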